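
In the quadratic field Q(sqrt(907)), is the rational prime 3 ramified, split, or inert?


K = Q(sqrt(907)). Since d mod 4 = 3, disc(K) = 3628.
Check p | disc: 3628 mod 3 = 1.
p does not divide disc. Compute Legendre symbol (d/p):
1^((3-1)/2) mod 3 = 1
(d/p) = 1, so p splits: (p) = P*P' with e=1, f=1, g=2.
Therefore p is split.

split


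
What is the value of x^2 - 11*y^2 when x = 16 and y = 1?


x^2 - d*y^2
= 16^2 - 11*1^2
= 256 - 11
= 245

245


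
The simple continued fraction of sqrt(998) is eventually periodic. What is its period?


Run the CF algorithm for sqrt(998).
a_0 = floor(sqrt(998)) = 31; set m_0=0, q_0=1.
Recurrence: m' = q*a - m,  q' = (d - m'^2)/q,  a' = floor((a_0 + m')/q').
  step 1: m=31, q=37, a=1
  step 2: m=6, q=26, a=1
  step 3: m=20, q=23, a=2
  step 4: m=26, q=14, a=4
  step 5: m=30, q=7, a=8
  step 6: m=26, q=46, a=1
  step 7: m=20, q=13, a=3
  step 8: m=19, q=49, a=1
  step 9: m=30, q=2, a=30
  step 10: m=30, q=49, a=1
  step 11: m=19, q=13, a=3
  step 12: m=20, q=46, a=1
  step 13: m=26, q=7, a=8
  step 14: m=30, q=14, a=4
  step 15: m=26, q=23, a=2
  step 16: m=20, q=26, a=1
  step 17: m=6, q=37, a=1
  step 18: m=31, q=1, a=62
a_18 = 2*a_0 = 62, so the period closes here.
sqrt(998) = [31; 1, 1, 2, 4, 8, 1, 3, 1, 30, 1, 3, 1, 8, 4, 2, 1, 1, 62]
Period length = 18

18


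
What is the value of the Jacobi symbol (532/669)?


Compute (532/669) via quadratic reciprocity:
  pull out 2: (2/669) = -1  (since 669 mod 8 = 5)
  pull out 2: (2/669) = -1  (since 669 mod 8 = 5)
  reciprocity: (133/669) -> +(669/133)
  reduce: (4/133)
  pull out 2: (2/133) = -1  (since 133 mod 8 = 5)
  pull out 2: (2/133) = -1  (since 133 mod 8 = 5)
  (1/133) = 1
Product of signs = 1

1


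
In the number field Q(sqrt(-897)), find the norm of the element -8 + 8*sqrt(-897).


N(a + b*sqrt(d)) = a^2 - d*b^2
= (-8)^2 - (-897)*(8)^2
= 64 + 57408
= 57472

57472


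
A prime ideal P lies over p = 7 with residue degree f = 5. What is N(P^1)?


N(P^a) = p^(a*f)
= 7^(1*5)
= 7^5
= 16807

16807


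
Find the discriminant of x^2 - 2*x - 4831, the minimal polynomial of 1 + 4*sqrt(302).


The element 1 + 4*sqrt(302) has minimal polynomial:
x^2 - 2*x - 4831
Discriminant = (-2)^2 - 4*(-4831)
= 4 + 19324
= 19328

19328


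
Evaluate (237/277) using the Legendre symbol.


p = 277 is prime, so compute (237/277) with the reciprocity algorithm (Jacobi-symbol steps: pull out 2s via (2/n), flip via reciprocity, reduce):
  reciprocity: (237/277) -> +(277/237)
  reduce: (40/237)
  pull out 2: (2/237) = -1  (since 237 mod 8 = 5)
  pull out 2: (2/237) = -1  (since 237 mod 8 = 5)
  pull out 2: (2/237) = -1  (since 237 mod 8 = 5)
  reciprocity: (5/237) -> +(237/5)
  reduce: (2/5)
  pull out 2: (2/5) = -1  (since 5 mod 8 = 5)
  (1/5) = 1
Product of signs = 1
(237/277) = 1

1


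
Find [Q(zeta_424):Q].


The degree equals Euler's totient phi(424).
424 = 2^3 * 53
phi(424) = 208

208


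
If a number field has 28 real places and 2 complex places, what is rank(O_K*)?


By Dirichlet's unit theorem:
rank = r1 + r2 - 1
= 28 + 2 - 1
= 29

29


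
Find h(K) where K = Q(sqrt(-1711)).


K = Q(sqrt(-1711)). d mod 4 = 1, so D = disc(K) = d = -1711
h(K) equals the number of primitive reduced positive-definite forms (a, b, c) = a*x^2 + b*x*y + c*y^2 with b^2 - 4ac = D,
where reduced means |b| <= a <= c, with b >= 0 whenever |b| = a or a = c, and primitive means gcd(a, b, c) = 1.
Reduced forces 3a^2 <= |D| = 1711, so 1 <= a <= 23; b must have the parity of D, and c = (b^2 - D)/(4a) must be an integer >= a.
Enumerate a = 1..23, b in [-a, a]:
  a=1: (1, 1, 428)  [1]
  a=2: (2, -1, 214), (2, 1, 214)  [2]
  a=3: none
  a=4: (4, -1, 107), (4, 1, 107)  [2]
  a=5: (5, -3, 86), (5, 3, 86)  [2]
  a=6: none
  a=7: (7, -5, 62), (7, 5, 62)  [2]
  a=8: (8, -7, 55), (8, 7, 55)  [2]
  a=9: none
  a=10: (10, -7, 44), (10, -3, 43), (10, 3, 43), (10, 7, 44)  [4]
  a=11: (11, -7, 40), (11, 7, 40)  [2]
  a=12..13: none
  a=14: (14, -9, 32), (14, -5, 31), (14, 5, 31), (14, 9, 32)  [4]
  a=15: none
  a=16: (16, -9, 28), (16, 9, 28)  [2]
  a=17..19: none
  a=20: (20, -17, 25), (20, -7, 22), (20, 7, 22), (20, 17, 25)  [4]
  a=21: none
  a=22: (22, 15, 22)  [1]
  a=23: none
Total reduced forms: 1 + 2 + 2 + 2 + 2 + 2 + 4 + 2 + 4 + 2 + 4 + 1 = 28
h = 28

28


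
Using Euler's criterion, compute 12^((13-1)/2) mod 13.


p = 13 is prime and the exponent is (p-1)/2 = 6, so by Euler's criterion 12^6 = (12/13) = +1 or -1 mod 13.
Compute by square-and-multiply:
  6 = 4 + 2 (binary 110)
  Repeated squaring mod 13: 12^1 = 12, 12^2 = 1, 12^4 = 1
  12^6 = 12^4 * 12^2 = 1 * 1 mod 13
    1 * 1 = 1 = 1 mod 13
  12^6 = 1 mod 13
Result 1: 12 is a quadratic residue mod 13.
12^6 mod 13 = 1

1


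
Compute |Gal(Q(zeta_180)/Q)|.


|Gal(Q(zeta_180)/Q)| = phi(180)
= 48

48


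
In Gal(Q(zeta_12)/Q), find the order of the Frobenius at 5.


The Frobenius at p in Gal(Q(zeta_n)/Q) = (Z/nZ)* is the class of p, so its order is ord_12(5), the smallest k >= 1 with 5^k = 1 mod 12.
n = 12 = 2^2 * 3, phi(12) = 4; the order divides phi(n).
Divisors of 4: 1, 2, 4
Repeated squaring mod 12: 5^1 = 5, 5^2 = 1, 5^4 = 1
Test divisors in increasing order:
  k=1: 5^1 = 5 mod 12
  k=2: 5^2 = 1 mod 12  <- first divisor giving 1
Order = 2

2


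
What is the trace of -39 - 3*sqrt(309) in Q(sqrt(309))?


Tr(a + b*sqrt(d)) = (a + b*sqrt(d)) + (a - b*sqrt(d)) = 2a
= 2 * (-39)
= -78

-78


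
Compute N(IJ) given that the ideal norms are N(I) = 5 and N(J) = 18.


N(IJ) = N(I) * N(J)
= 5 * 18
= 90

90


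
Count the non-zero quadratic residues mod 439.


For prime p, the number of non-zero quadratic residues is (p-1)/2.
= (439-1)/2
= 219

219


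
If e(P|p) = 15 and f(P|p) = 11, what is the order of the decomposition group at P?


|D_P| = e * f
= 15 * 11
= 165

165


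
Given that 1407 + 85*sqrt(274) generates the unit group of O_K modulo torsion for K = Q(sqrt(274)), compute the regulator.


epsilon = 1407 + 85*sqrt(274)
= 2814.0004
R = ln(2814.0004)
= 7.9424

7.9424


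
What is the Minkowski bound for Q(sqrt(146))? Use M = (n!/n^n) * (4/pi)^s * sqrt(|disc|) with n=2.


d = 146, d mod 4 = 2, so disc(K) = 4d = 584; |disc(K)| = 584
Real quadratic field, so n = 2, s = r2 = 0, r1 = 2
M = (n!/n^n) * (4/pi)^s * sqrt(|disc(K)|) = (2!/2^2) * (4/pi)^0 * sqrt(584)
= 0.5 * 1.000000 * 24.166092
= 12.0830

12.0830


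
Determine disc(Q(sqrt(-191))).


For K = Q(sqrt(d)) with d squarefree: disc(K) = d if d = 1 mod 4, and disc(K) = 4d if d = 2 or 3 mod 4.
Here d = -191, and d mod 4 = 1.
d = 1 mod 4 (O_K = Z[(1+sqrt(d))/2]), so disc(K) = d = -191

-191


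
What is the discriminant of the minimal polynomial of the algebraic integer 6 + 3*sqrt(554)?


The element 6 + 3*sqrt(554) has minimal polynomial:
x^2 - 12*x - 4950
Discriminant = (-12)^2 - 4*(-4950)
= 144 + 19800
= 19944

19944


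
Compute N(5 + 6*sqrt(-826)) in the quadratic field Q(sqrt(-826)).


N(a + b*sqrt(d)) = a^2 - d*b^2
= (5)^2 - (-826)*(6)^2
= 25 + 29736
= 29761

29761


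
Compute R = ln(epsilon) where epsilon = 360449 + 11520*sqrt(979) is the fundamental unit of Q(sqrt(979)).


epsilon = 360449 + 11520*sqrt(979)
= 720898.0000
R = ln(720898.0000)
= 13.4883

13.4883


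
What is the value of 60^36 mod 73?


p = 73 is prime and the exponent is (p-1)/2 = 36, so by Euler's criterion 60^36 = (60/73) = +1 or -1 mod 73.
Compute by square-and-multiply:
  36 = 32 + 4 (binary 100100)
  Repeated squaring mod 73: 60^1 = 60, 60^2 = 23, 60^4 = 18, 60^8 = 32, 60^16 = 2, 60^32 = 4
  60^36 = 60^32 * 60^4 = 4 * 18 mod 73
    4 * 18 = 72 = 72 mod 73
  60^36 = 72 mod 73
Result 72 = p - 1 = -1 mod 73: 60 is a quadratic non-residue mod 73. As a residue in [0, p-1] the value is 72.
60^36 mod 73 = 72

72


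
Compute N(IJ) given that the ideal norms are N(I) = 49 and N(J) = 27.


N(IJ) = N(I) * N(J)
= 49 * 27
= 1323

1323


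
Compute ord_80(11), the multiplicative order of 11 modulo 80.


We want ord_80(11), the smallest k >= 1 with 11^k = 1 mod 80.
n = 80 = 2^4 * 5, phi(80) = 32; the order divides phi(n).
Divisors of 32: 1, 2, 4, 8, 16, 32
Repeated squaring mod 80: 11^1 = 11, 11^2 = 41, 11^4 = 1, 11^8 = 1, 11^16 = 1, 11^32 = 1
Test divisors in increasing order:
  k=1: 11^1 = 11 mod 80
  k=2: 11^2 = 41 mod 80
  k=4: 11^4 = 1 mod 80  <- first divisor giving 1
Order = 4

4


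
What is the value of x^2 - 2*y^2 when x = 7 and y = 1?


x^2 - d*y^2
= 7^2 - 2*1^2
= 49 - 2
= 47

47


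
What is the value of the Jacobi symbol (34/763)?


Compute (34/763) via quadratic reciprocity:
  pull out 2: (2/763) = -1  (since 763 mod 8 = 3)
  reciprocity: (17/763) -> +(763/17)
  reduce: (15/17)
  reciprocity: (15/17) -> +(17/15)
  reduce: (2/15)
  pull out 2: (2/15) = +1  (since 15 mod 8 = 7)
  (1/15) = 1
Product of signs = -1

-1


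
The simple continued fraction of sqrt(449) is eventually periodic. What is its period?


Run the CF algorithm for sqrt(449).
a_0 = floor(sqrt(449)) = 21; set m_0=0, q_0=1.
Recurrence: m' = q*a - m,  q' = (d - m'^2)/q,  a' = floor((a_0 + m')/q').
  step 1: m=21, q=8, a=5
  step 2: m=19, q=11, a=3
  step 3: m=14, q=23, a=1
  step 4: m=9, q=16, a=1
  step 5: m=7, q=25, a=1
  step 6: m=18, q=5, a=7
  step 7: m=17, q=32, a=1
  step 8: m=15, q=7, a=5
  step 9: m=20, q=7, a=5
  step 10: m=15, q=32, a=1
  step 11: m=17, q=5, a=7
  step 12: m=18, q=25, a=1
  step 13: m=7, q=16, a=1
  step 14: m=9, q=23, a=1
  step 15: m=14, q=11, a=3
  step 16: m=19, q=8, a=5
  step 17: m=21, q=1, a=42
a_17 = 2*a_0 = 42, so the period closes here.
sqrt(449) = [21; 5, 3, 1, 1, 1, 7, 1, 5, 5, 1, 7, 1, 1, 1, 3, 5, 42]
Period length = 17

17


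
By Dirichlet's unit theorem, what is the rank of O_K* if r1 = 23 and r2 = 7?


By Dirichlet's unit theorem:
rank = r1 + r2 - 1
= 23 + 7 - 1
= 29

29


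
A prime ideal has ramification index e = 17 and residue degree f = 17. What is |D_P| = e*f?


|D_P| = e * f
= 17 * 17
= 289

289


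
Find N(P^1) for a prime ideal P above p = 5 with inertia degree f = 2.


N(P^a) = p^(a*f)
= 5^(1*2)
= 5^2
= 25

25


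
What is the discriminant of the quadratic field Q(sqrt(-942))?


For K = Q(sqrt(d)) with d squarefree: disc(K) = d if d = 1 mod 4, and disc(K) = 4d if d = 2 or 3 mod 4.
Here d = -942, and d mod 4 = 2.
d = 2 mod 4, not 1 (O_K = Z[sqrt(d)]), so disc(K) = 4d = 4 * (-942) = -3768

-3768


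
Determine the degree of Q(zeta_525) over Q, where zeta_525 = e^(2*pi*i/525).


The degree equals Euler's totient phi(525).
525 = 3 * 5^2 * 7
phi(525) = 240

240


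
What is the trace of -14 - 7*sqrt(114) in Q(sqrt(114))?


Tr(a + b*sqrt(d)) = (a + b*sqrt(d)) + (a - b*sqrt(d)) = 2a
= 2 * (-14)
= -28

-28


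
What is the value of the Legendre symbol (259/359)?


p = 359 is prime, so compute (259/359) with the reciprocity algorithm (Jacobi-symbol steps: pull out 2s via (2/n), flip via reciprocity, reduce):
  reciprocity: (259/359) -> -(359/259)
  reduce: (100/259)
  pull out 2: (2/259) = -1  (since 259 mod 8 = 3)
  pull out 2: (2/259) = -1  (since 259 mod 8 = 3)
  reciprocity: (25/259) -> +(259/25)
  reduce: (9/25)
  reciprocity: (9/25) -> +(25/9)
  reduce: (7/9)
  reciprocity: (7/9) -> +(9/7)
  reduce: (2/7)
  pull out 2: (2/7) = +1  (since 7 mod 8 = 7)
  (1/7) = 1
Product of signs = -1
(259/359) = -1

-1


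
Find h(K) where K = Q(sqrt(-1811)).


K = Q(sqrt(-1811)). d mod 4 = 1, so D = disc(K) = d = -1811
h(K) equals the number of primitive reduced positive-definite forms (a, b, c) = a*x^2 + b*x*y + c*y^2 with b^2 - 4ac = D,
where reduced means |b| <= a <= c, with b >= 0 whenever |b| = a or a = c, and primitive means gcd(a, b, c) = 1.
Reduced forces 3a^2 <= |D| = 1811, so 1 <= a <= 24; b must have the parity of D, and c = (b^2 - D)/(4a) must be an integer >= a.
Enumerate a = 1..24, b in [-a, a]:
  a=1: (1, 1, 453)  [1]
  a=2: none
  a=3: (3, -1, 151), (3, 1, 151)  [2]
  a=4: none
  a=5: (5, -3, 91), (5, 3, 91)  [2]
  a=6: none
  a=7: (7, -3, 65), (7, 3, 65)  [2]
  a=8: none
  a=9: (9, -5, 51), (9, 5, 51)  [2]
  a=10: none
  a=11: (11, -9, 43), (11, 9, 43)  [2]
  a=12: none
  a=13: (13, -3, 35), (13, 3, 35)  [2]
  a=14: none
  a=15: (15, -13, 33), (15, -7, 31), (15, 7, 31), (15, 13, 33)  [4]
  a=16: none
  a=17: (17, -5, 27), (17, 5, 27)  [2]
  a=18..20: none
  a=21: (21, -17, 25), (21, -11, 23), (21, 11, 23), (21, 17, 25)  [4]
  a=22..24: none
Total reduced forms: 1 + 2 + 2 + 2 + 2 + 2 + 2 + 4 + 2 + 4 = 23
h = 23

23


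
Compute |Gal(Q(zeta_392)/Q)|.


|Gal(Q(zeta_392)/Q)| = phi(392)
= 168

168


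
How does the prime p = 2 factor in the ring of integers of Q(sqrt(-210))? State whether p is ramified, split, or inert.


K = Q(sqrt(-210)). Since d mod 4 = 2, disc(K) = -840.
Check p | disc: -840 mod 2 = 0.
p divides disc, so p ramifies: (p) = P^2 with e=2, f=1, g=1.
Therefore p is ramified.

ramified


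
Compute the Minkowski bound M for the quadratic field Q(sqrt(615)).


d = 615, d mod 4 = 3, so disc(K) = 4d = 2460; |disc(K)| = 2460
Real quadratic field, so n = 2, s = r2 = 0, r1 = 2
M = (n!/n^n) * (4/pi)^s * sqrt(|disc(K)|) = (2!/2^2) * (4/pi)^0 * sqrt(2460)
= 0.5 * 1.000000 * 49.598387
= 24.7992

24.7992


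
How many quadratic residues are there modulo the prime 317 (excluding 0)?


For prime p, the number of non-zero quadratic residues is (p-1)/2.
= (317-1)/2
= 158

158


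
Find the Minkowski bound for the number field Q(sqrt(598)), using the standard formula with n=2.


d = 598, d mod 4 = 2, so disc(K) = 4d = 2392; |disc(K)| = 2392
Real quadratic field, so n = 2, s = r2 = 0, r1 = 2
M = (n!/n^n) * (4/pi)^s * sqrt(|disc(K)|) = (2!/2^2) * (4/pi)^0 * sqrt(2392)
= 0.5 * 1.000000 * 48.908077
= 24.4540

24.4540


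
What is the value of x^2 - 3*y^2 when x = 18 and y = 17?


x^2 - d*y^2
= 18^2 - 3*17^2
= 324 - 867
= -543

-543


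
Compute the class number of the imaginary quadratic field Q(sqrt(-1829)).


K = Q(sqrt(-1829)). d mod 4 = 3, so D = disc(K) = 4d = -7316
h(K) equals the number of primitive reduced positive-definite forms (a, b, c) = a*x^2 + b*x*y + c*y^2 with b^2 - 4ac = D,
where reduced means |b| <= a <= c, with b >= 0 whenever |b| = a or a = c, and primitive means gcd(a, b, c) = 1.
Reduced forces 3a^2 <= |D| = 7316, so 1 <= a <= 49; b must have the parity of D, and c = (b^2 - D)/(4a) must be an integer >= a.
Enumerate a = 1..49, b in [-a, a]:
  a=1: (1, 0, 1829)  [1]
  a=2: (2, 2, 915)  [1]
  a=3: (3, -2, 610), (3, 2, 610)  [2]
  a=4: none
  a=5: (5, -2, 366), (5, 2, 366)  [2]
  a=6: (6, -2, 305), (6, 2, 305)  [2]
  a=7..8: none
  a=9: (9, -8, 205), (9, 8, 205)  [2]
  a=10: (10, -2, 183), (10, 2, 183)  [2]
  a=11..12: none
  a=13: (13, -4, 141), (13, 4, 141)  [2]
  a=14: none
  a=15: (15, -8, 123), (15, -2, 122), (15, 2, 122), (15, 8, 123)  [4]
  a=16..17: none
  a=18: (18, -10, 103), (18, 10, 103)  [2]
  a=19..24: none
  a=25: (25, -22, 78), (25, 22, 78)  [2]
  a=26: (26, -22, 75), (26, 22, 75)  [2]
  a=27: (27, -26, 74), (27, 26, 74)  [2]
  a=28..29: none
  a=30: (30, -22, 65), (30, -2, 61), (30, 2, 61), (30, 22, 65)  [4]
  a=31: (31, 0, 59)  [1]
  a=32..36: none
  a=37: (37, -26, 54), (37, 26, 54)  [2]
  a=38: none
  a=39: (39, -22, 50), (39, -4, 47), (39, 4, 47), (39, 22, 50)  [4]
  a=40: none
  a=41: (41, -8, 45), (41, 8, 45)  [2]
  a=42..44: none
  a=45: (45, 28, 45)  [1]
  a=46..49: none
Total reduced forms: 1 + 1 + 2 + 2 + 2 + 2 + 2 + 2 + 4 + 2 + 2 + 2 + 2 + 4 + 1 + 2 + 4 + 2 + 1 = 40
h = 40

40


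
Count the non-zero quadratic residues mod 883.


For prime p, the number of non-zero quadratic residues is (p-1)/2.
= (883-1)/2
= 441

441


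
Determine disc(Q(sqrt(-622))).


For K = Q(sqrt(d)) with d squarefree: disc(K) = d if d = 1 mod 4, and disc(K) = 4d if d = 2 or 3 mod 4.
Here d = -622, and d mod 4 = 2.
d = 2 mod 4, not 1 (O_K = Z[sqrt(d)]), so disc(K) = 4d = 4 * (-622) = -2488

-2488


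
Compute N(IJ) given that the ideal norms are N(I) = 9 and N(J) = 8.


N(IJ) = N(I) * N(J)
= 9 * 8
= 72

72


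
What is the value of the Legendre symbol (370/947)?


p = 947 is prime, so compute (370/947) with the reciprocity algorithm (Jacobi-symbol steps: pull out 2s via (2/n), flip via reciprocity, reduce):
  pull out 2: (2/947) = -1  (since 947 mod 8 = 3)
  reciprocity: (185/947) -> +(947/185)
  reduce: (22/185)
  pull out 2: (2/185) = +1  (since 185 mod 8 = 1)
  reciprocity: (11/185) -> +(185/11)
  reduce: (9/11)
  reciprocity: (9/11) -> +(11/9)
  reduce: (2/9)
  pull out 2: (2/9) = +1  (since 9 mod 8 = 1)
  (1/9) = 1
Product of signs = -1
(370/947) = -1

-1


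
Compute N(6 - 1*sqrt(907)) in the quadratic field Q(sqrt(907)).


N(a + b*sqrt(d)) = a^2 - d*b^2
= (6)^2 - (907)*(-1)^2
= 36 - 907
= -871

-871


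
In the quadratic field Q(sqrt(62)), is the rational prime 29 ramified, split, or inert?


K = Q(sqrt(62)). Since d mod 4 = 2, disc(K) = 248.
Check p | disc: 248 mod 29 = 16.
p does not divide disc. Compute Legendre symbol (d/p):
4^((29-1)/2) mod 29 = 1
(d/p) = 1, so p splits: (p) = P*P' with e=1, f=1, g=2.
Therefore p is split.

split


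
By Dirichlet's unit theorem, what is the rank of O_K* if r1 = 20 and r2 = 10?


By Dirichlet's unit theorem:
rank = r1 + r2 - 1
= 20 + 10 - 1
= 29

29


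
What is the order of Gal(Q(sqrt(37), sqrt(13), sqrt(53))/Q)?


The 3 square roots of distinct primes are multiplicatively independent over Q,
so [K:Q] = 2^3 and Gal(K/Q) is isomorphic to (Z/2Z)^3.
|Gal| = 2^3 = 8

8


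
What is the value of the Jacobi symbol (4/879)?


Compute (4/879) via quadratic reciprocity:
  pull out 2: (2/879) = +1  (since 879 mod 8 = 7)
  pull out 2: (2/879) = +1  (since 879 mod 8 = 7)
  (1/879) = 1
Product of signs = 1

1


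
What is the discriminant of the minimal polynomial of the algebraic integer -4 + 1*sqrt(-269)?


The element -4 + 1*sqrt(-269) has minimal polynomial:
x^2 + 8*x + 285
Discriminant = (8)^2 - 4*(285)
= 64 - 1140
= -1076

-1076


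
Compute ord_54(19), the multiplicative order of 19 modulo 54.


We want ord_54(19), the smallest k >= 1 with 19^k = 1 mod 54.
n = 54 = 2 * 3^3, phi(54) = 18; the order divides phi(n).
Divisors of 18: 1, 2, 3, 6, 9, 18
Repeated squaring mod 54: 19^1 = 19, 19^2 = 37, 19^4 = 19, 19^8 = 37, 19^16 = 19
Test divisors in increasing order:
  k=1: 19^1 = 19 mod 54
  k=2: 19^2 = 37 mod 54
  k=3: 19^3 = 37 * 19 = 1 mod 54  <- first divisor giving 1
Order = 3

3


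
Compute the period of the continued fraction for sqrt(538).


Run the CF algorithm for sqrt(538).
a_0 = floor(sqrt(538)) = 23; set m_0=0, q_0=1.
Recurrence: m' = q*a - m,  q' = (d - m'^2)/q,  a' = floor((a_0 + m')/q').
  step 1: m=23, q=9, a=5
  step 2: m=22, q=6, a=7
  step 3: m=20, q=23, a=1
  step 4: m=3, q=23, a=1
  step 5: m=20, q=6, a=7
  step 6: m=22, q=9, a=5
  step 7: m=23, q=1, a=46
a_7 = 2*a_0 = 46, so the period closes here.
sqrt(538) = [23; 5, 7, 1, 1, 7, 5, 46]
Period length = 7

7


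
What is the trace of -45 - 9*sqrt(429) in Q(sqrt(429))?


Tr(a + b*sqrt(d)) = (a + b*sqrt(d)) + (a - b*sqrt(d)) = 2a
= 2 * (-45)
= -90

-90


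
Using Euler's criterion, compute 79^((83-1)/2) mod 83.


p = 83 is prime and the exponent is (p-1)/2 = 41, so by Euler's criterion 79^41 = (79/83) = +1 or -1 mod 83.
Compute by square-and-multiply:
  41 = 32 + 8 + 1 (binary 101001)
  Repeated squaring mod 83: 79^1 = 79, 79^2 = 16, 79^4 = 7, 79^8 = 49, 79^16 = 77, 79^32 = 36
  79^41 = 79^32 * 79^8 * 79^1 = 36 * 49 * 79 mod 83
    36 * 49 = 1764 = 21 mod 83
    21 * 79 = 1659 = 82 mod 83
  79^41 = 82 mod 83
Result 82 = p - 1 = -1 mod 83: 79 is a quadratic non-residue mod 83. As a residue in [0, p-1] the value is 82.
79^41 mod 83 = 82

82


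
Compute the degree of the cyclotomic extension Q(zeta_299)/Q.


The degree equals Euler's totient phi(299).
299 = 13 * 23
phi(299) = 264

264


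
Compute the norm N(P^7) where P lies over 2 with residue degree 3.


N(P^a) = p^(a*f)
= 2^(7*3)
= 2^21
= 2097152

2097152


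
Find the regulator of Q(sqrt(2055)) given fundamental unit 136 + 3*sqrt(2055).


epsilon = 136 + 3*sqrt(2055)
= 271.9963
R = ln(271.9963)
= 5.6058

5.6058


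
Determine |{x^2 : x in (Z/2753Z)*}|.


For prime p, the number of non-zero quadratic residues is (p-1)/2.
= (2753-1)/2
= 1376

1376


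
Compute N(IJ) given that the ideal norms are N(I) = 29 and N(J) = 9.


N(IJ) = N(I) * N(J)
= 29 * 9
= 261

261


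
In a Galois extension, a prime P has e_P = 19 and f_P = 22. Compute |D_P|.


|D_P| = e * f
= 19 * 22
= 418

418


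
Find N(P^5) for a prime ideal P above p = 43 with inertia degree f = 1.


N(P^a) = p^(a*f)
= 43^(5*1)
= 43^5
= 147008443

147008443


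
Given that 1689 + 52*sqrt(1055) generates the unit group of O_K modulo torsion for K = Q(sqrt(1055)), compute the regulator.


epsilon = 1689 + 52*sqrt(1055)
= 3377.9997
R = ln(3377.9997)
= 8.1250

8.1250


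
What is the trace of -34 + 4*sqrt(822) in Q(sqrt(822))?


Tr(a + b*sqrt(d)) = (a + b*sqrt(d)) + (a - b*sqrt(d)) = 2a
= 2 * (-34)
= -68

-68


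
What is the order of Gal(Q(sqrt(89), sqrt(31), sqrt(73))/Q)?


The 3 square roots of distinct primes are multiplicatively independent over Q,
so [K:Q] = 2^3 and Gal(K/Q) is isomorphic to (Z/2Z)^3.
|Gal| = 2^3 = 8

8


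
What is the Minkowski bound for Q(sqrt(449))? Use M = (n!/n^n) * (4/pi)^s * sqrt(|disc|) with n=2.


d = 449, d mod 4 = 1, so disc(K) = d = 449; |disc(K)| = 449
Real quadratic field, so n = 2, s = r2 = 0, r1 = 2
M = (n!/n^n) * (4/pi)^s * sqrt(|disc(K)|) = (2!/2^2) * (4/pi)^0 * sqrt(449)
= 0.5 * 1.000000 * 21.189620
= 10.5948

10.5948


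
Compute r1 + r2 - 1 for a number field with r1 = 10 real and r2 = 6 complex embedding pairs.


By Dirichlet's unit theorem:
rank = r1 + r2 - 1
= 10 + 6 - 1
= 15

15


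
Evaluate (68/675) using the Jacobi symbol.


Compute (68/675) via quadratic reciprocity:
  pull out 2: (2/675) = -1  (since 675 mod 8 = 3)
  pull out 2: (2/675) = -1  (since 675 mod 8 = 3)
  reciprocity: (17/675) -> +(675/17)
  reduce: (12/17)
  pull out 2: (2/17) = +1  (since 17 mod 8 = 1)
  pull out 2: (2/17) = +1  (since 17 mod 8 = 1)
  reciprocity: (3/17) -> +(17/3)
  reduce: (2/3)
  pull out 2: (2/3) = -1  (since 3 mod 8 = 3)
  (1/3) = 1
Product of signs = -1

-1


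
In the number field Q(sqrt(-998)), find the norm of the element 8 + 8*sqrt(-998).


N(a + b*sqrt(d)) = a^2 - d*b^2
= (8)^2 - (-998)*(8)^2
= 64 + 63872
= 63936

63936


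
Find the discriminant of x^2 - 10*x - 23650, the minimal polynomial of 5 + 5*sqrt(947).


The element 5 + 5*sqrt(947) has minimal polynomial:
x^2 - 10*x - 23650
Discriminant = (-10)^2 - 4*(-23650)
= 100 + 94600
= 94700

94700


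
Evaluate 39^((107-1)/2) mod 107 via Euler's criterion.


p = 107 is prime and the exponent is (p-1)/2 = 53, so by Euler's criterion 39^53 = (39/107) = +1 or -1 mod 107.
Compute by square-and-multiply:
  53 = 32 + 16 + 4 + 1 (binary 110101)
  Repeated squaring mod 107: 39^1 = 39, 39^2 = 23, 39^4 = 101, 39^8 = 36, 39^16 = 12, 39^32 = 37
  39^53 = 39^32 * 39^16 * 39^4 * 39^1 = 37 * 12 * 101 * 39 mod 107
    37 * 12 = 444 = 16 mod 107
    16 * 101 = 1616 = 11 mod 107
    11 * 39 = 429 = 1 mod 107
  39^53 = 1 mod 107
Result 1: 39 is a quadratic residue mod 107.
39^53 mod 107 = 1

1


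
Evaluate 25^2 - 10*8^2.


x^2 - d*y^2
= 25^2 - 10*8^2
= 625 - 640
= -15

-15


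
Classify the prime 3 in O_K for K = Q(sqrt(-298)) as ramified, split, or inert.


K = Q(sqrt(-298)). Since d mod 4 = 2, disc(K) = -1192.
Check p | disc: -1192 mod 3 = 2.
p does not divide disc. Compute Legendre symbol (d/p):
2^((3-1)/2) mod 3 = -1
(d/p) = -1, so p is inert: (p) stays prime with e=1, f=2, g=1.
Therefore p is inert.

inert


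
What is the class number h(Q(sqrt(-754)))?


K = Q(sqrt(-754)). d mod 4 = 2, so D = disc(K) = 4d = -3016
h(K) equals the number of primitive reduced positive-definite forms (a, b, c) = a*x^2 + b*x*y + c*y^2 with b^2 - 4ac = D,
where reduced means |b| <= a <= c, with b >= 0 whenever |b| = a or a = c, and primitive means gcd(a, b, c) = 1.
Reduced forces 3a^2 <= |D| = 3016, so 1 <= a <= 31; b must have the parity of D, and c = (b^2 - D)/(4a) must be an integer >= a.
Enumerate a = 1..31, b in [-a, a]:
  a=1: (1, 0, 754)  [1]
  a=2: (2, 0, 377)  [1]
  a=3..4: none
  a=5: (5, -2, 151), (5, 2, 151)  [2]
  a=6: none
  a=7: (7, -6, 109), (7, 6, 109)  [2]
  a=8..9: none
  a=10: (10, -8, 77), (10, 8, 77)  [2]
  a=11: (11, -8, 70), (11, 8, 70)  [2]
  a=12: none
  a=13: (13, 0, 58)  [1]
  a=14: (14, -8, 55), (14, 8, 55)  [2]
  a=15..18: none
  a=19: (19, -10, 41), (19, 10, 41)  [2]
  a=20..21: none
  a=22: (22, -8, 35), (22, 8, 35)  [2]
  a=23..24: none
  a=25: (25, -22, 35), (25, 22, 35)  [2]
  a=26: (26, 0, 29)  [1]
  a=27..31: none
Total reduced forms: 1 + 1 + 2 + 2 + 2 + 2 + 1 + 2 + 2 + 2 + 2 + 1 = 20
h = 20

20


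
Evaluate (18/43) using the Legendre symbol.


p = 43 is prime, so compute (18/43) with the reciprocity algorithm (Jacobi-symbol steps: pull out 2s via (2/n), flip via reciprocity, reduce):
  pull out 2: (2/43) = -1  (since 43 mod 8 = 3)
  reciprocity: (9/43) -> +(43/9)
  reduce: (7/9)
  reciprocity: (7/9) -> +(9/7)
  reduce: (2/7)
  pull out 2: (2/7) = +1  (since 7 mod 8 = 7)
  (1/7) = 1
Product of signs = -1
(18/43) = -1

-1


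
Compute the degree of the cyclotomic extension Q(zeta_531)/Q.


The degree equals Euler's totient phi(531).
531 = 3^2 * 59
phi(531) = 348

348


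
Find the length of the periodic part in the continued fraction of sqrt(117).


Run the CF algorithm for sqrt(117).
a_0 = floor(sqrt(117)) = 10; set m_0=0, q_0=1.
Recurrence: m' = q*a - m,  q' = (d - m'^2)/q,  a' = floor((a_0 + m')/q').
  step 1: m=10, q=17, a=1
  step 2: m=7, q=4, a=4
  step 3: m=9, q=9, a=2
  step 4: m=9, q=4, a=4
  step 5: m=7, q=17, a=1
  step 6: m=10, q=1, a=20
a_6 = 2*a_0 = 20, so the period closes here.
sqrt(117) = [10; 1, 4, 2, 4, 1, 20]
Period length = 6

6


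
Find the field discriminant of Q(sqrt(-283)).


For K = Q(sqrt(d)) with d squarefree: disc(K) = d if d = 1 mod 4, and disc(K) = 4d if d = 2 or 3 mod 4.
Here d = -283, and d mod 4 = 1.
d = 1 mod 4 (O_K = Z[(1+sqrt(d))/2]), so disc(K) = d = -283

-283


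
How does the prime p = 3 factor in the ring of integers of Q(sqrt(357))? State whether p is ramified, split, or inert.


K = Q(sqrt(357)). Since d mod 4 = 1, disc(K) = 357.
Check p | disc: 357 mod 3 = 0.
p divides disc, so p ramifies: (p) = P^2 with e=2, f=1, g=1.
Therefore p is ramified.

ramified


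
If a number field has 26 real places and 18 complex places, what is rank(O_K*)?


By Dirichlet's unit theorem:
rank = r1 + r2 - 1
= 26 + 18 - 1
= 43

43


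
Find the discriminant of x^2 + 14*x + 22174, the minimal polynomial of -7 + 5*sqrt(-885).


The element -7 + 5*sqrt(-885) has minimal polynomial:
x^2 + 14*x + 22174
Discriminant = (14)^2 - 4*(22174)
= 196 - 88696
= -88500

-88500


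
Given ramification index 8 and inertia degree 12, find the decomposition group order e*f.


|D_P| = e * f
= 8 * 12
= 96

96


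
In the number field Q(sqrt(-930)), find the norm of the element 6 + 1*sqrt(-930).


N(a + b*sqrt(d)) = a^2 - d*b^2
= (6)^2 - (-930)*(1)^2
= 36 + 930
= 966

966


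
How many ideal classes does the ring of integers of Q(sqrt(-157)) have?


K = Q(sqrt(-157)). d mod 4 = 3, so D = disc(K) = 4d = -628
h(K) equals the number of primitive reduced positive-definite forms (a, b, c) = a*x^2 + b*x*y + c*y^2 with b^2 - 4ac = D,
where reduced means |b| <= a <= c, with b >= 0 whenever |b| = a or a = c, and primitive means gcd(a, b, c) = 1.
Reduced forces 3a^2 <= |D| = 628, so 1 <= a <= 14; b must have the parity of D, and c = (b^2 - D)/(4a) must be an integer >= a.
Enumerate a = 1..14, b in [-a, a]:
  a=1: (1, 0, 157)  [1]
  a=2: (2, 2, 79)  [1]
  a=3..6: none
  a=7: (7, -4, 23), (7, 4, 23)  [2]
  a=8..12: none
  a=13: (13, -10, 14), (13, 10, 14)  [2]
  a=14: none
Total reduced forms: 1 + 1 + 2 + 2 = 6
h = 6

6


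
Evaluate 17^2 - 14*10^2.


x^2 - d*y^2
= 17^2 - 14*10^2
= 289 - 1400
= -1111

-1111


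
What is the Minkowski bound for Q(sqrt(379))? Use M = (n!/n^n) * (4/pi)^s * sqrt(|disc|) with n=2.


d = 379, d mod 4 = 3, so disc(K) = 4d = 1516; |disc(K)| = 1516
Real quadratic field, so n = 2, s = r2 = 0, r1 = 2
M = (n!/n^n) * (4/pi)^s * sqrt(|disc(K)|) = (2!/2^2) * (4/pi)^0 * sqrt(1516)
= 0.5 * 1.000000 * 38.935845
= 19.4679

19.4679


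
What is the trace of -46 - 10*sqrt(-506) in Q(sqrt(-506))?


Tr(a + b*sqrt(d)) = (a + b*sqrt(d)) + (a - b*sqrt(d)) = 2a
= 2 * (-46)
= -92

-92


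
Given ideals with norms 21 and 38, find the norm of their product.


N(IJ) = N(I) * N(J)
= 21 * 38
= 798

798


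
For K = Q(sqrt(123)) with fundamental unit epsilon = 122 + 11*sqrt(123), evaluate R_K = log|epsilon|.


epsilon = 122 + 11*sqrt(123)
= 243.9959
R = ln(243.9959)
= 5.4972

5.4972


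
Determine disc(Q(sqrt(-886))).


For K = Q(sqrt(d)) with d squarefree: disc(K) = d if d = 1 mod 4, and disc(K) = 4d if d = 2 or 3 mod 4.
Here d = -886, and d mod 4 = 2.
d = 2 mod 4, not 1 (O_K = Z[sqrt(d)]), so disc(K) = 4d = 4 * (-886) = -3544

-3544


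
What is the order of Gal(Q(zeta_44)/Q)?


|Gal(Q(zeta_44)/Q)| = phi(44)
= 20

20


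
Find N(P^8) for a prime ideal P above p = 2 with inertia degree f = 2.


N(P^a) = p^(a*f)
= 2^(8*2)
= 2^16
= 65536

65536


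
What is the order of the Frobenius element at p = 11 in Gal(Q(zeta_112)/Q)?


The Frobenius at p in Gal(Q(zeta_n)/Q) = (Z/nZ)* is the class of p, so its order is ord_112(11), the smallest k >= 1 with 11^k = 1 mod 112.
n = 112 = 2^4 * 7, phi(112) = 48; the order divides phi(n).
Divisors of 48: 1, 2, 3, 4, 6, 8, 12, 16, 24, 48
Repeated squaring mod 112: 11^1 = 11, 11^2 = 9, 11^4 = 81, 11^8 = 65, 11^16 = 81, 11^32 = 65
Test divisors in increasing order:
  k=1: 11^1 = 11 mod 112
  k=2: 11^2 = 9 mod 112
  k=3: 11^3 = 9 * 11 = 99 mod 112
  k=4: 11^4 = 81 mod 112
  k=6: 11^6 = 81 * 9 = 57 mod 112
  k=8: 11^8 = 65 mod 112
  k=12: 11^12 = 65 * 81 = 1 mod 112  <- first divisor giving 1
Order = 12

12


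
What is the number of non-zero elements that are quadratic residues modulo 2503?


For prime p, the number of non-zero quadratic residues is (p-1)/2.
= (2503-1)/2
= 1251

1251


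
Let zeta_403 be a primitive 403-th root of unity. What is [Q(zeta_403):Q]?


The degree equals Euler's totient phi(403).
403 = 13 * 31
phi(403) = 360

360


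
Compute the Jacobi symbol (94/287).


Compute (94/287) via quadratic reciprocity:
  pull out 2: (2/287) = +1  (since 287 mod 8 = 7)
  reciprocity: (47/287) -> -(287/47)
  reduce: (5/47)
  reciprocity: (5/47) -> +(47/5)
  reduce: (2/5)
  pull out 2: (2/5) = -1  (since 5 mod 8 = 5)
  (1/5) = 1
Product of signs = 1

1


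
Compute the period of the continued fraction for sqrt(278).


Run the CF algorithm for sqrt(278).
a_0 = floor(sqrt(278)) = 16; set m_0=0, q_0=1.
Recurrence: m' = q*a - m,  q' = (d - m'^2)/q,  a' = floor((a_0 + m')/q').
  step 1: m=16, q=22, a=1
  step 2: m=6, q=11, a=2
  step 3: m=16, q=2, a=16
  step 4: m=16, q=11, a=2
  step 5: m=6, q=22, a=1
  step 6: m=16, q=1, a=32
a_6 = 2*a_0 = 32, so the period closes here.
sqrt(278) = [16; 1, 2, 16, 2, 1, 32]
Period length = 6

6


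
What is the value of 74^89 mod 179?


p = 179 is prime and the exponent is (p-1)/2 = 89, so by Euler's criterion 74^89 = (74/179) = +1 or -1 mod 179.
Compute by square-and-multiply:
  89 = 64 + 16 + 8 + 1 (binary 1011001)
  Repeated squaring mod 179: 74^1 = 74, 74^2 = 106, 74^4 = 138, 74^8 = 70, 74^16 = 67, 74^32 = 14, 74^64 = 17
  74^89 = 74^64 * 74^16 * 74^8 * 74^1 = 17 * 67 * 70 * 74 mod 179
    17 * 67 = 1139 = 65 mod 179
    65 * 70 = 4550 = 75 mod 179
    75 * 74 = 5550 = 1 mod 179
  74^89 = 1 mod 179
Result 1: 74 is a quadratic residue mod 179.
74^89 mod 179 = 1

1


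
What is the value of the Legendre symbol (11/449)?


p = 449 is prime, so compute (11/449) with the reciprocity algorithm (Jacobi-symbol steps: pull out 2s via (2/n), flip via reciprocity, reduce):
  reciprocity: (11/449) -> +(449/11)
  reduce: (9/11)
  reciprocity: (9/11) -> +(11/9)
  reduce: (2/9)
  pull out 2: (2/9) = +1  (since 9 mod 8 = 1)
  (1/9) = 1
Product of signs = 1
(11/449) = 1

1


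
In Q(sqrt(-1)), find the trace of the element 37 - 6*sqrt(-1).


Tr(a + b*sqrt(d)) = (a + b*sqrt(d)) + (a - b*sqrt(d)) = 2a
= 2 * (37)
= 74

74


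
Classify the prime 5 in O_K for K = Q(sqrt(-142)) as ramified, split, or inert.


K = Q(sqrt(-142)). Since d mod 4 = 2, disc(K) = -568.
Check p | disc: -568 mod 5 = 2.
p does not divide disc. Compute Legendre symbol (d/p):
3^((5-1)/2) mod 5 = -1
(d/p) = -1, so p is inert: (p) stays prime with e=1, f=2, g=1.
Therefore p is inert.

inert


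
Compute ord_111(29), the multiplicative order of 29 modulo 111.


We want ord_111(29), the smallest k >= 1 with 29^k = 1 mod 111.
n = 111 = 3 * 37, phi(111) = 72; the order divides phi(n).
Divisors of 72: 1, 2, 3, 4, 6, 8, 9, 12, 18, 24, 36, 72
Repeated squaring mod 111: 29^1 = 29, 29^2 = 64, 29^4 = 100, 29^8 = 10, 29^16 = 100, 29^32 = 10, 29^64 = 100
Test divisors in increasing order:
  k=1: 29^1 = 29 mod 111
  k=2: 29^2 = 64 mod 111
  k=3: 29^3 = 64 * 29 = 80 mod 111
  k=4: 29^4 = 100 mod 111
  k=6: 29^6 = 100 * 64 = 73 mod 111
  k=8: 29^8 = 10 mod 111
  k=9: 29^9 = 10 * 29 = 68 mod 111
  k=12: 29^12 = 10 * 100 = 1 mod 111  <- first divisor giving 1
Order = 12

12


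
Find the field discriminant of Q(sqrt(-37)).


For K = Q(sqrt(d)) with d squarefree: disc(K) = d if d = 1 mod 4, and disc(K) = 4d if d = 2 or 3 mod 4.
Here d = -37, and d mod 4 = 3.
d = 3 mod 4, not 1 (O_K = Z[sqrt(d)]), so disc(K) = 4d = 4 * (-37) = -148

-148


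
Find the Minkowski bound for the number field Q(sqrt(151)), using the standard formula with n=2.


d = 151, d mod 4 = 3, so disc(K) = 4d = 604; |disc(K)| = 604
Real quadratic field, so n = 2, s = r2 = 0, r1 = 2
M = (n!/n^n) * (4/pi)^s * sqrt(|disc(K)|) = (2!/2^2) * (4/pi)^0 * sqrt(604)
= 0.5 * 1.000000 * 24.576411
= 12.2882

12.2882


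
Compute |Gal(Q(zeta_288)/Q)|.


|Gal(Q(zeta_288)/Q)| = phi(288)
= 96

96


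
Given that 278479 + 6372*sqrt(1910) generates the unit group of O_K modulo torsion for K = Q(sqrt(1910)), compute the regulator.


epsilon = 278479 + 6372*sqrt(1910)
= 556958.0000
R = ln(556958.0000)
= 13.2302

13.2302


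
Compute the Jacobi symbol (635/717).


Compute (635/717) via quadratic reciprocity:
  reciprocity: (635/717) -> +(717/635)
  reduce: (82/635)
  pull out 2: (2/635) = -1  (since 635 mod 8 = 3)
  reciprocity: (41/635) -> +(635/41)
  reduce: (20/41)
  pull out 2: (2/41) = +1  (since 41 mod 8 = 1)
  pull out 2: (2/41) = +1  (since 41 mod 8 = 1)
  reciprocity: (5/41) -> +(41/5)
  reduce: (1/5)
  (1/5) = 1
Product of signs = -1

-1


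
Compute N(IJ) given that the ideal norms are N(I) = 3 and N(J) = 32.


N(IJ) = N(I) * N(J)
= 3 * 32
= 96

96


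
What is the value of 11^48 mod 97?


p = 97 is prime and the exponent is (p-1)/2 = 48, so by Euler's criterion 11^48 = (11/97) = +1 or -1 mod 97.
Compute by square-and-multiply:
  48 = 32 + 16 (binary 110000)
  Repeated squaring mod 97: 11^1 = 11, 11^2 = 24, 11^4 = 91, 11^8 = 36, 11^16 = 35, 11^32 = 61
  11^48 = 11^32 * 11^16 = 61 * 35 mod 97
    61 * 35 = 2135 = 1 mod 97
  11^48 = 1 mod 97
Result 1: 11 is a quadratic residue mod 97.
11^48 mod 97 = 1

1


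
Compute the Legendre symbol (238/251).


p = 251 is prime, so compute (238/251) with the reciprocity algorithm (Jacobi-symbol steps: pull out 2s via (2/n), flip via reciprocity, reduce):
  pull out 2: (2/251) = -1  (since 251 mod 8 = 3)
  reciprocity: (119/251) -> -(251/119)
  reduce: (13/119)
  reciprocity: (13/119) -> +(119/13)
  reduce: (2/13)
  pull out 2: (2/13) = -1  (since 13 mod 8 = 5)
  (1/13) = 1
Product of signs = -1
(238/251) = -1

-1


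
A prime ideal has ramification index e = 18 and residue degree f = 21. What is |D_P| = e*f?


|D_P| = e * f
= 18 * 21
= 378

378


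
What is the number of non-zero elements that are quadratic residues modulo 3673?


For prime p, the number of non-zero quadratic residues is (p-1)/2.
= (3673-1)/2
= 1836

1836


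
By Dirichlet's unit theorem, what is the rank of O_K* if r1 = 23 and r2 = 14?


By Dirichlet's unit theorem:
rank = r1 + r2 - 1
= 23 + 14 - 1
= 36

36


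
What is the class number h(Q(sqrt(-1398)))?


K = Q(sqrt(-1398)). d mod 4 = 2, so D = disc(K) = 4d = -5592
h(K) equals the number of primitive reduced positive-definite forms (a, b, c) = a*x^2 + b*x*y + c*y^2 with b^2 - 4ac = D,
where reduced means |b| <= a <= c, with b >= 0 whenever |b| = a or a = c, and primitive means gcd(a, b, c) = 1.
Reduced forces 3a^2 <= |D| = 5592, so 1 <= a <= 43; b must have the parity of D, and c = (b^2 - D)/(4a) must be an integer >= a.
Enumerate a = 1..43, b in [-a, a]:
  a=1: (1, 0, 1398)  [1]
  a=2: (2, 0, 699)  [1]
  a=3: (3, 0, 466)  [1]
  a=4..5: none
  a=6: (6, 0, 233)  [1]
  a=7: (7, -6, 201), (7, 6, 201)  [2]
  a=8..13: none
  a=14: (14, -8, 101), (14, 8, 101)  [2]
  a=15..16: none
  a=17: (17, -16, 86), (17, 16, 86)  [2]
  a=18..20: none
  a=21: (21, -6, 67), (21, 6, 67)  [2]
  a=22..28: none
  a=29: (29, -18, 51), (29, 18, 51)  [2]
  a=30: none
  a=31: (31, -22, 49), (31, 22, 49)  [2]
  a=32..33: none
  a=34: (34, -16, 43), (34, 16, 43)  [2]
  a=35..40: none
  a=41: (41, -36, 42), (41, 36, 42)  [2]
  a=42..43: none
Total reduced forms: 1 + 1 + 1 + 1 + 2 + 2 + 2 + 2 + 2 + 2 + 2 + 2 = 20
h = 20

20


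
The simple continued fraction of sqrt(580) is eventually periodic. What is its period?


Run the CF algorithm for sqrt(580).
a_0 = floor(sqrt(580)) = 24; set m_0=0, q_0=1.
Recurrence: m' = q*a - m,  q' = (d - m'^2)/q,  a' = floor((a_0 + m')/q').
  step 1: m=24, q=4, a=12
  step 2: m=24, q=1, a=48
a_2 = 2*a_0 = 48, so the period closes here.
sqrt(580) = [24; 12, 48]
Period length = 2

2


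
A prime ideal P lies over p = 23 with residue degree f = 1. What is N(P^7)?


N(P^a) = p^(a*f)
= 23^(7*1)
= 23^7
= 3404825447

3404825447


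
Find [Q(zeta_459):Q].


The degree equals Euler's totient phi(459).
459 = 3^3 * 17
phi(459) = 288

288


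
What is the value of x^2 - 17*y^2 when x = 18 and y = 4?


x^2 - d*y^2
= 18^2 - 17*4^2
= 324 - 272
= 52

52


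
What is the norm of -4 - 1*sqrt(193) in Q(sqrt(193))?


N(a + b*sqrt(d)) = a^2 - d*b^2
= (-4)^2 - (193)*(-1)^2
= 16 - 193
= -177

-177


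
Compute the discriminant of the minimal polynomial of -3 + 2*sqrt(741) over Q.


The element -3 + 2*sqrt(741) has minimal polynomial:
x^2 + 6*x - 2955
Discriminant = (6)^2 - 4*(-2955)
= 36 + 11820
= 11856

11856


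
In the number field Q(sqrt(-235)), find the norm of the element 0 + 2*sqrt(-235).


N(a + b*sqrt(d)) = a^2 - d*b^2
= (0)^2 - (-235)*(2)^2
= 0 + 940
= 940

940


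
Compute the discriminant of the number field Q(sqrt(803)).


For K = Q(sqrt(d)) with d squarefree: disc(K) = d if d = 1 mod 4, and disc(K) = 4d if d = 2 or 3 mod 4.
Here d = 803, and d mod 4 = 3.
d = 3 mod 4, not 1 (O_K = Z[sqrt(d)]), so disc(K) = 4d = 4 * (803) = 3212

3212


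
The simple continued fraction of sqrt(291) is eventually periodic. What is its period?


Run the CF algorithm for sqrt(291).
a_0 = floor(sqrt(291)) = 17; set m_0=0, q_0=1.
Recurrence: m' = q*a - m,  q' = (d - m'^2)/q,  a' = floor((a_0 + m')/q').
  step 1: m=17, q=2, a=17
  step 2: m=17, q=1, a=34
a_2 = 2*a_0 = 34, so the period closes here.
sqrt(291) = [17; 17, 34]
Period length = 2

2


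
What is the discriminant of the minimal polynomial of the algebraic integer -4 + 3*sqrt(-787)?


The element -4 + 3*sqrt(-787) has minimal polynomial:
x^2 + 8*x + 7099
Discriminant = (8)^2 - 4*(7099)
= 64 - 28396
= -28332

-28332


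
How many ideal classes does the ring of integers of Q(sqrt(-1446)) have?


K = Q(sqrt(-1446)). d mod 4 = 2, so D = disc(K) = 4d = -5784
h(K) equals the number of primitive reduced positive-definite forms (a, b, c) = a*x^2 + b*x*y + c*y^2 with b^2 - 4ac = D,
where reduced means |b| <= a <= c, with b >= 0 whenever |b| = a or a = c, and primitive means gcd(a, b, c) = 1.
Reduced forces 3a^2 <= |D| = 5784, so 1 <= a <= 43; b must have the parity of D, and c = (b^2 - D)/(4a) must be an integer >= a.
Enumerate a = 1..43, b in [-a, a]:
  a=1: (1, 0, 1446)  [1]
  a=2: (2, 0, 723)  [1]
  a=3: (3, 0, 482)  [1]
  a=4: none
  a=5: (5, -4, 290), (5, 4, 290)  [2]
  a=6: (6, 0, 241)  [1]
  a=7..9: none
  a=10: (10, -4, 145), (10, 4, 145)  [2]
  a=11..12: none
  a=13: (13, -12, 114), (13, 12, 114)  [2]
  a=14: none
  a=15: (15, -6, 97), (15, 6, 97)  [2]
  a=16: none
  a=17: (17, -8, 86), (17, 8, 86)  [2]
  a=18: none
  a=19: (19, -12, 78), (19, 12, 78)  [2]
  a=20..22: none
  a=23: (23, -14, 65), (23, 14, 65)  [2]
  a=24: none
  a=25: (25, -4, 58), (25, 4, 58)  [2]
  a=26: (26, -12, 57), (26, 12, 57)  [2]
  a=27..28: none
  a=29: (29, -4, 50), (29, 4, 50)  [2]
  a=30: (30, -24, 53), (30, 24, 53)  [2]
  a=31..33: none
  a=34: (34, -8, 43), (34, 8, 43)  [2]
  a=35..36: none
  a=37: (37, -32, 46), (37, 32, 46)  [2]
  a=38: (38, -12, 39), (38, 12, 39)  [2]
  a=39..43: none
Total reduced forms: 1 + 1 + 1 + 2 + 1 + 2 + 2 + 2 + 2 + 2 + 2 + 2 + 2 + 2 + 2 + 2 + 2 + 2 = 32
h = 32

32
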